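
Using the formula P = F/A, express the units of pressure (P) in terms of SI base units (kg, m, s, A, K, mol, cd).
Units of each symbol in P = F/A:
  F (force): kg·m/s²
  A (area): m²  → in the denominator, contributes 1/m²

Multiplying the contributions: [kg·m/s²] · [1/m²]
Adding exponents of each base unit: kg: 1, m: -1, s: -2
SI base units of pressure: kg/(m·s²)

Answer: kg/(m·s²)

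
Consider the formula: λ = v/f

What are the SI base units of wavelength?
Units of each symbol in λ = v/f:
  v (wave speed): m/s
  f (frequency): 1/s  → in the denominator, contributes s

Multiplying the contributions: [m/s] · [s]
Adding exponents of each base unit: m: 1
SI base units of wavelength: m

Answer: m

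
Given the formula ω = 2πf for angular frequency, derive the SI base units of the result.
Units of each symbol in ω = 2πf:
  f (frequency): 1/s
  The factor 2π is dimensionless.

Multiplying the contributions: [1/s]
Adding exponents of each base unit: s: -1
SI base units of angular frequency: 1/s

Answer: 1/s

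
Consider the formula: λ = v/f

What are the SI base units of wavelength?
Units of each symbol in λ = v/f:
  v (wave speed): m/s
  f (frequency): 1/s  → in the denominator, contributes s

Multiplying the contributions: [m/s] · [s]
Adding exponents of each base unit: m: 1
SI base units of wavelength: m

Answer: m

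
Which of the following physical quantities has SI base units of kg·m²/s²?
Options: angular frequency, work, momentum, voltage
Checking the SI base units of each option:
  angular frequency (ω = 2πf): 1/s  ✗
  work (W = Fd): kg·m²/s²  ✓ matches
  momentum (p = mv): kg·m/s  ✗
  voltage (V = IR): kg·m²/(s³·A)  ✗

Only work has units kg·m²/s².

Answer: work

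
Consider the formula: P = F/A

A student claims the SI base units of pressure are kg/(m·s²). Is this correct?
Units of each symbol in P = F/A:
  F (force): kg·m/s²
  A (area): m²  → in the denominator, contributes 1/m²

Multiplying the contributions: [kg·m/s²] · [1/m²]
Adding exponents of each base unit: kg: 1, m: -1, s: -2
SI base units of pressure: kg/(m·s²)

The claimed units kg/(m·s²) match the derived units, so the claim is correct.

Answer: Yes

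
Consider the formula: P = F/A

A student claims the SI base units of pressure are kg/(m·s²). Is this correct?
Units of each symbol in P = F/A:
  F (force): kg·m/s²
  A (area): m²  → in the denominator, contributes 1/m²

Multiplying the contributions: [kg·m/s²] · [1/m²]
Adding exponents of each base unit: kg: 1, m: -1, s: -2
SI base units of pressure: kg/(m·s²)

The claimed units kg/(m·s²) match the derived units, so the claim is correct.

Answer: Yes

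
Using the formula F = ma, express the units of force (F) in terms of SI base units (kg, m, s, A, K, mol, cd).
Units of each symbol in F = ma:
  m (mass): kg
  a (acceleration): m/s²

Multiplying the contributions: [kg] · [m/s²]
Adding exponents of each base unit: kg: 1, m: 1, s: -2
SI base units of force: kg·m/s²

Answer: kg·m/s²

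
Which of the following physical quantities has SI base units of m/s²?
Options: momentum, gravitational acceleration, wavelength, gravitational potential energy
Checking the SI base units of each option:
  momentum (p = mv): kg·m/s  ✗
  gravitational acceleration (g = GM/r²): m/s²  ✓ matches
  wavelength (λ = v/f): m  ✗
  gravitational potential energy (U = -GMm/r): kg·m²/s²  ✗

Only gravitational acceleration has units m/s².

Answer: gravitational acceleration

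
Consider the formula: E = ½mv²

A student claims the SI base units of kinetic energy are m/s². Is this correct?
Units of each symbol in E = ½mv²:
  m (mass): kg
  v (speed): m/s  → to the power 2, contributes m²/s²
  The factor ½ is dimensionless.

Multiplying the contributions: [kg] · [m²/s²]
Adding exponents of each base unit: kg: 1, m: 2, s: -2
SI base units of kinetic energy: kg·m²/s²

The claimed units m/s² (exponents m: 1, s: -2) do not match the derived units kg·m²/s² (exponents kg: 1, m: 2, s: -2), so the claim is incorrect.

Answer: No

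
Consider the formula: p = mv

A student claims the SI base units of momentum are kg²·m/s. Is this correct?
Units of each symbol in p = mv:
  m (mass): kg
  v (velocity): m/s

Multiplying the contributions: [kg] · [m/s]
Adding exponents of each base unit: kg: 1, m: 1, s: -1
SI base units of momentum: kg·m/s

The claimed units kg²·m/s (exponents kg: 2, m: 1, s: -1) do not match the derived units kg·m/s (exponents kg: 1, m: 1, s: -1), so the claim is incorrect.

Answer: No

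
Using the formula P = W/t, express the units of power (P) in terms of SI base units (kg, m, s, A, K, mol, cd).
Units of each symbol in P = W/t:
  W (work): kg·m²/s²
  t (time): s  → in the denominator, contributes 1/s

Multiplying the contributions: [kg·m²/s²] · [1/s]
Adding exponents of each base unit: kg: 1, m: 2, s: -3
SI base units of power: kg·m²/s³

Answer: kg·m²/s³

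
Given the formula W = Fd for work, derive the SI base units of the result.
Units of each symbol in W = Fd:
  F (force): kg·m/s²
  d (displacement): m

Multiplying the contributions: [kg·m/s²] · [m]
Adding exponents of each base unit: kg: 1, m: 2, s: -2
SI base units of work: kg·m²/s²

Answer: kg·m²/s²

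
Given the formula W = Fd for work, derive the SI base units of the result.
Units of each symbol in W = Fd:
  F (force): kg·m/s²
  d (displacement): m

Multiplying the contributions: [kg·m/s²] · [m]
Adding exponents of each base unit: kg: 1, m: 2, s: -2
SI base units of work: kg·m²/s²

Answer: kg·m²/s²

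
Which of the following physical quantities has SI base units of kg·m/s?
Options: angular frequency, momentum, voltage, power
Checking the SI base units of each option:
  angular frequency (ω = 2πf): 1/s  ✗
  momentum (p = mv): kg·m/s  ✓ matches
  voltage (V = IR): kg·m²/(s³·A)  ✗
  power (P = W/t): kg·m²/s³  ✗

Only momentum has units kg·m/s.

Answer: momentum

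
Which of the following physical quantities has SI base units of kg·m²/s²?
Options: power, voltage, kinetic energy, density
Checking the SI base units of each option:
  power (P = W/t): kg·m²/s³  ✗
  voltage (V = IR): kg·m²/(s³·A)  ✗
  kinetic energy (E = ½mv²): kg·m²/s²  ✓ matches
  density (ρ = m/V): kg/m³  ✗

Only kinetic energy has units kg·m²/s².

Answer: kinetic energy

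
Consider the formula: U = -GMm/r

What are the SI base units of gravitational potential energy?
Units of each symbol in U = -GMm/r:
  G (gravitational constant): m³/(kg·s²)
  M (mass): kg
  m (mass): kg
  r (distance): m  → in the denominator, contributes 1/m
  The minus sign does not affect the units.

Multiplying the contributions: [m³/(kg·s²)] · [kg] · [kg] · [1/m]
Adding exponents of each base unit: kg: 1, m: 2, s: -2
SI base units of gravitational potential energy: kg·m²/s²

Answer: kg·m²/s²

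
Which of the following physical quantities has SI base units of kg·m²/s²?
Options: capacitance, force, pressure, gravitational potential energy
Checking the SI base units of each option:
  capacitance (C = Q/V): s⁴·A²/(kg·m²)  ✗
  force (F = ma): kg·m/s²  ✗
  pressure (P = F/A): kg/(m·s²)  ✗
  gravitational potential energy (U = -GMm/r): kg·m²/s²  ✓ matches

Only gravitational potential energy has units kg·m²/s².

Answer: gravitational potential energy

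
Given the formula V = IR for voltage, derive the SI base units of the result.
Units of each symbol in V = IR:
  I (current): A
  R (resistance, in ohms): kg·m²/(s³·A²)

Multiplying the contributions: [A] · [kg·m²/(s³·A²)]
Adding exponents of each base unit: kg: 1, m: 2, s: -3, A: -1
SI base units of voltage: kg·m²/(s³·A)

Answer: kg·m²/(s³·A)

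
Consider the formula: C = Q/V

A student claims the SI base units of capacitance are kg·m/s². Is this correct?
Units of each symbol in C = Q/V:
  Q (charge, in coulombs): s·A
  V (voltage, in volts): kg·m²/(s³·A)  → in the denominator, contributes s³·A/(kg·m²)

Multiplying the contributions: [s·A] · [s³·A/(kg·m²)]
Adding exponents of each base unit: kg: -1, m: -2, s: 4, A: 2
SI base units of capacitance: s⁴·A²/(kg·m²)

The claimed units kg·m/s² (exponents kg: 1, m: 1, s: -2) do not match the derived units s⁴·A²/(kg·m²) (exponents kg: -1, m: -2, s: 4, A: 2), so the claim is incorrect.

Answer: No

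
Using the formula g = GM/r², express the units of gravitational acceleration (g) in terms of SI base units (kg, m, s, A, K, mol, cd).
Units of each symbol in g = GM/r²:
  G (gravitational constant): m³/(kg·s²)
  M (mass): kg
  r (distance): m  → to the power 2 in the denominator, contributes 1/m²

Multiplying the contributions: [m³/(kg·s²)] · [kg] · [1/m²]
Adding exponents of each base unit: m: 1, s: -2
SI base units of gravitational acceleration: m/s²

Answer: m/s²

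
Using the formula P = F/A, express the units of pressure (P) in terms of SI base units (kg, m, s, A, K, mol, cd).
Units of each symbol in P = F/A:
  F (force): kg·m/s²
  A (area): m²  → in the denominator, contributes 1/m²

Multiplying the contributions: [kg·m/s²] · [1/m²]
Adding exponents of each base unit: kg: 1, m: -1, s: -2
SI base units of pressure: kg/(m·s²)

Answer: kg/(m·s²)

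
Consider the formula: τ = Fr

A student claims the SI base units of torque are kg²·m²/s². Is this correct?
Units of each symbol in τ = Fr:
  F (force): kg·m/s²
  r (lever arm): m

Multiplying the contributions: [kg·m/s²] · [m]
Adding exponents of each base unit: kg: 1, m: 2, s: -2
SI base units of torque: kg·m²/s²

The claimed units kg²·m²/s² (exponents kg: 2, m: 2, s: -2) do not match the derived units kg·m²/s² (exponents kg: 1, m: 2, s: -2), so the claim is incorrect.

Answer: No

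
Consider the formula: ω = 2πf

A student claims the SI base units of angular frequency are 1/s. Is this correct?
Units of each symbol in ω = 2πf:
  f (frequency): 1/s
  The factor 2π is dimensionless.

Multiplying the contributions: [1/s]
Adding exponents of each base unit: s: -1
SI base units of angular frequency: 1/s

The claimed units 1/s match the derived units, so the claim is correct.

Answer: Yes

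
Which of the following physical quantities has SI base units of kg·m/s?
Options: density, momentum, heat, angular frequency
Checking the SI base units of each option:
  density (ρ = m/V): kg/m³  ✗
  momentum (p = mv): kg·m/s  ✓ matches
  heat (Q = mcΔT): kg·m²/s²  ✗
  angular frequency (ω = 2πf): 1/s  ✗

Only momentum has units kg·m/s.

Answer: momentum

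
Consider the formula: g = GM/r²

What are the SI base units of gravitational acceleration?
Units of each symbol in g = GM/r²:
  G (gravitational constant): m³/(kg·s²)
  M (mass): kg
  r (distance): m  → to the power 2 in the denominator, contributes 1/m²

Multiplying the contributions: [m³/(kg·s²)] · [kg] · [1/m²]
Adding exponents of each base unit: m: 1, s: -2
SI base units of gravitational acceleration: m/s²

Answer: m/s²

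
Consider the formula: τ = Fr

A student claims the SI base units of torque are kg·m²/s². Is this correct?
Units of each symbol in τ = Fr:
  F (force): kg·m/s²
  r (lever arm): m

Multiplying the contributions: [kg·m/s²] · [m]
Adding exponents of each base unit: kg: 1, m: 2, s: -2
SI base units of torque: kg·m²/s²

The claimed units kg·m²/s² match the derived units, so the claim is correct.

Answer: Yes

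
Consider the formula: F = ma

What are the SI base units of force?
Units of each symbol in F = ma:
  m (mass): kg
  a (acceleration): m/s²

Multiplying the contributions: [kg] · [m/s²]
Adding exponents of each base unit: kg: 1, m: 1, s: -2
SI base units of force: kg·m/s²

Answer: kg·m/s²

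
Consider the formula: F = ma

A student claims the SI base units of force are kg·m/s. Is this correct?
Units of each symbol in F = ma:
  m (mass): kg
  a (acceleration): m/s²

Multiplying the contributions: [kg] · [m/s²]
Adding exponents of each base unit: kg: 1, m: 1, s: -2
SI base units of force: kg·m/s²

The claimed units kg·m/s (exponents kg: 1, m: 1, s: -1) do not match the derived units kg·m/s² (exponents kg: 1, m: 1, s: -2), so the claim is incorrect.

Answer: No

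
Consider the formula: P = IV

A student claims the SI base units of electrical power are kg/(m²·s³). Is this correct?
Units of each symbol in P = IV:
  I (current): A
  V (voltage, in volts): kg·m²/(s³·A)

Multiplying the contributions: [A] · [kg·m²/(s³·A)]
Adding exponents of each base unit: kg: 1, m: 2, s: -3
SI base units of electrical power: kg·m²/s³

The claimed units kg/(m²·s³) (exponents kg: 1, m: -2, s: -3) do not match the derived units kg·m²/s³ (exponents kg: 1, m: 2, s: -3), so the claim is incorrect.

Answer: No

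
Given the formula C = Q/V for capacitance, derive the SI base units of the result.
Units of each symbol in C = Q/V:
  Q (charge, in coulombs): s·A
  V (voltage, in volts): kg·m²/(s³·A)  → in the denominator, contributes s³·A/(kg·m²)

Multiplying the contributions: [s·A] · [s³·A/(kg·m²)]
Adding exponents of each base unit: kg: -1, m: -2, s: 4, A: 2
SI base units of capacitance: s⁴·A²/(kg·m²)

Answer: s⁴·A²/(kg·m²)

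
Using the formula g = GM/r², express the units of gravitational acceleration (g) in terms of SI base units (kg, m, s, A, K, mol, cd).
Units of each symbol in g = GM/r²:
  G (gravitational constant): m³/(kg·s²)
  M (mass): kg
  r (distance): m  → to the power 2 in the denominator, contributes 1/m²

Multiplying the contributions: [m³/(kg·s²)] · [kg] · [1/m²]
Adding exponents of each base unit: m: 1, s: -2
SI base units of gravitational acceleration: m/s²

Answer: m/s²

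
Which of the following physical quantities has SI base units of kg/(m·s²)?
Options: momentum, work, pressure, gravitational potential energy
Checking the SI base units of each option:
  momentum (p = mv): kg·m/s  ✗
  work (W = Fd): kg·m²/s²  ✗
  pressure (P = F/A): kg/(m·s²)  ✓ matches
  gravitational potential energy (U = -GMm/r): kg·m²/s²  ✗

Only pressure has units kg/(m·s²).

Answer: pressure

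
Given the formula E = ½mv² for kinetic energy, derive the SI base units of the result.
Units of each symbol in E = ½mv²:
  m (mass): kg
  v (speed): m/s  → to the power 2, contributes m²/s²
  The factor ½ is dimensionless.

Multiplying the contributions: [kg] · [m²/s²]
Adding exponents of each base unit: kg: 1, m: 2, s: -2
SI base units of kinetic energy: kg·m²/s²

Answer: kg·m²/s²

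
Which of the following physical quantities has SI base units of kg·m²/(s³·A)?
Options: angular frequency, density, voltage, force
Checking the SI base units of each option:
  angular frequency (ω = 2πf): 1/s  ✗
  density (ρ = m/V): kg/m³  ✗
  voltage (V = IR): kg·m²/(s³·A)  ✓ matches
  force (F = ma): kg·m/s²  ✗

Only voltage has units kg·m²/(s³·A).

Answer: voltage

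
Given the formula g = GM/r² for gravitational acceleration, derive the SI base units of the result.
Units of each symbol in g = GM/r²:
  G (gravitational constant): m³/(kg·s²)
  M (mass): kg
  r (distance): m  → to the power 2 in the denominator, contributes 1/m²

Multiplying the contributions: [m³/(kg·s²)] · [kg] · [1/m²]
Adding exponents of each base unit: m: 1, s: -2
SI base units of gravitational acceleration: m/s²

Answer: m/s²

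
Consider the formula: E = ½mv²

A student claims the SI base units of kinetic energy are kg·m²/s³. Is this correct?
Units of each symbol in E = ½mv²:
  m (mass): kg
  v (speed): m/s  → to the power 2, contributes m²/s²
  The factor ½ is dimensionless.

Multiplying the contributions: [kg] · [m²/s²]
Adding exponents of each base unit: kg: 1, m: 2, s: -2
SI base units of kinetic energy: kg·m²/s²

The claimed units kg·m²/s³ (exponents kg: 1, m: 2, s: -3) do not match the derived units kg·m²/s² (exponents kg: 1, m: 2, s: -2), so the claim is incorrect.

Answer: No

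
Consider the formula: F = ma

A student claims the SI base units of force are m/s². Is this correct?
Units of each symbol in F = ma:
  m (mass): kg
  a (acceleration): m/s²

Multiplying the contributions: [kg] · [m/s²]
Adding exponents of each base unit: kg: 1, m: 1, s: -2
SI base units of force: kg·m/s²

The claimed units m/s² (exponents m: 1, s: -2) do not match the derived units kg·m/s² (exponents kg: 1, m: 1, s: -2), so the claim is incorrect.

Answer: No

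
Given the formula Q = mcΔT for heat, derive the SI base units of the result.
Units of each symbol in Q = mcΔT:
  m (mass): kg
  c (specific heat capacity, in J/(kg·K)): m²/(s²·K)
  ΔT (temperature change): K

Multiplying the contributions: [kg] · [m²/(s²·K)] · [K]
Adding exponents of each base unit: kg: 1, m: 2, s: -2
SI base units of heat: kg·m²/s²

Answer: kg·m²/s²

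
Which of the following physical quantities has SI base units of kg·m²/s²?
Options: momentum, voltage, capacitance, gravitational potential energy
Checking the SI base units of each option:
  momentum (p = mv): kg·m/s  ✗
  voltage (V = IR): kg·m²/(s³·A)  ✗
  capacitance (C = Q/V): s⁴·A²/(kg·m²)  ✗
  gravitational potential energy (U = -GMm/r): kg·m²/s²  ✓ matches

Only gravitational potential energy has units kg·m²/s².

Answer: gravitational potential energy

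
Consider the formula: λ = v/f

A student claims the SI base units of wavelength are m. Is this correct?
Units of each symbol in λ = v/f:
  v (wave speed): m/s
  f (frequency): 1/s  → in the denominator, contributes s

Multiplying the contributions: [m/s] · [s]
Adding exponents of each base unit: m: 1
SI base units of wavelength: m

The claimed units m match the derived units, so the claim is correct.

Answer: Yes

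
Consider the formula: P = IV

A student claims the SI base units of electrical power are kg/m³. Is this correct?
Units of each symbol in P = IV:
  I (current): A
  V (voltage, in volts): kg·m²/(s³·A)

Multiplying the contributions: [A] · [kg·m²/(s³·A)]
Adding exponents of each base unit: kg: 1, m: 2, s: -3
SI base units of electrical power: kg·m²/s³

The claimed units kg/m³ (exponents kg: 1, m: -3) do not match the derived units kg·m²/s³ (exponents kg: 1, m: 2, s: -3), so the claim is incorrect.

Answer: No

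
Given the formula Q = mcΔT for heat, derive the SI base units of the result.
Units of each symbol in Q = mcΔT:
  m (mass): kg
  c (specific heat capacity, in J/(kg·K)): m²/(s²·K)
  ΔT (temperature change): K

Multiplying the contributions: [kg] · [m²/(s²·K)] · [K]
Adding exponents of each base unit: kg: 1, m: 2, s: -2
SI base units of heat: kg·m²/s²

Answer: kg·m²/s²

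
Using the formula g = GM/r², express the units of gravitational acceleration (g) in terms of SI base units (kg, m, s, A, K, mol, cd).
Units of each symbol in g = GM/r²:
  G (gravitational constant): m³/(kg·s²)
  M (mass): kg
  r (distance): m  → to the power 2 in the denominator, contributes 1/m²

Multiplying the contributions: [m³/(kg·s²)] · [kg] · [1/m²]
Adding exponents of each base unit: m: 1, s: -2
SI base units of gravitational acceleration: m/s²

Answer: m/s²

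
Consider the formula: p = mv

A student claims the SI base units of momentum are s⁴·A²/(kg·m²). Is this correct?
Units of each symbol in p = mv:
  m (mass): kg
  v (velocity): m/s

Multiplying the contributions: [kg] · [m/s]
Adding exponents of each base unit: kg: 1, m: 1, s: -1
SI base units of momentum: kg·m/s

The claimed units s⁴·A²/(kg·m²) (exponents kg: -1, m: -2, s: 4, A: 2) do not match the derived units kg·m/s (exponents kg: 1, m: 1, s: -1), so the claim is incorrect.

Answer: No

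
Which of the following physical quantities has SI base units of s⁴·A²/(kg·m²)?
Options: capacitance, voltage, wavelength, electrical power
Checking the SI base units of each option:
  capacitance (C = Q/V): s⁴·A²/(kg·m²)  ✓ matches
  voltage (V = IR): kg·m²/(s³·A)  ✗
  wavelength (λ = v/f): m  ✗
  electrical power (P = IV): kg·m²/s³  ✗

Only capacitance has units s⁴·A²/(kg·m²).

Answer: capacitance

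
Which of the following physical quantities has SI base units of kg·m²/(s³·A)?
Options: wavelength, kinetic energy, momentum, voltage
Checking the SI base units of each option:
  wavelength (λ = v/f): m  ✗
  kinetic energy (E = ½mv²): kg·m²/s²  ✗
  momentum (p = mv): kg·m/s  ✗
  voltage (V = IR): kg·m²/(s³·A)  ✓ matches

Only voltage has units kg·m²/(s³·A).

Answer: voltage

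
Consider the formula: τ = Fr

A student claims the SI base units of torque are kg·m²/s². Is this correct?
Units of each symbol in τ = Fr:
  F (force): kg·m/s²
  r (lever arm): m

Multiplying the contributions: [kg·m/s²] · [m]
Adding exponents of each base unit: kg: 1, m: 2, s: -2
SI base units of torque: kg·m²/s²

The claimed units kg·m²/s² match the derived units, so the claim is correct.

Answer: Yes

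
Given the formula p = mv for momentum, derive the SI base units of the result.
Units of each symbol in p = mv:
  m (mass): kg
  v (velocity): m/s

Multiplying the contributions: [kg] · [m/s]
Adding exponents of each base unit: kg: 1, m: 1, s: -1
SI base units of momentum: kg·m/s

Answer: kg·m/s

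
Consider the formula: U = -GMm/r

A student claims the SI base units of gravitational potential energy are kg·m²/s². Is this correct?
Units of each symbol in U = -GMm/r:
  G (gravitational constant): m³/(kg·s²)
  M (mass): kg
  m (mass): kg
  r (distance): m  → in the denominator, contributes 1/m
  The minus sign does not affect the units.

Multiplying the contributions: [m³/(kg·s²)] · [kg] · [kg] · [1/m]
Adding exponents of each base unit: kg: 1, m: 2, s: -2
SI base units of gravitational potential energy: kg·m²/s²

The claimed units kg·m²/s² match the derived units, so the claim is correct.

Answer: Yes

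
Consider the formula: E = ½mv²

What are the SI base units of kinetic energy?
Units of each symbol in E = ½mv²:
  m (mass): kg
  v (speed): m/s  → to the power 2, contributes m²/s²
  The factor ½ is dimensionless.

Multiplying the contributions: [kg] · [m²/s²]
Adding exponents of each base unit: kg: 1, m: 2, s: -2
SI base units of kinetic energy: kg·m²/s²

Answer: kg·m²/s²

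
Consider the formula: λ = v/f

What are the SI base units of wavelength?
Units of each symbol in λ = v/f:
  v (wave speed): m/s
  f (frequency): 1/s  → in the denominator, contributes s

Multiplying the contributions: [m/s] · [s]
Adding exponents of each base unit: m: 1
SI base units of wavelength: m

Answer: m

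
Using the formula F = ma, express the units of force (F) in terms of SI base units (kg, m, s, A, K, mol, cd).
Units of each symbol in F = ma:
  m (mass): kg
  a (acceleration): m/s²

Multiplying the contributions: [kg] · [m/s²]
Adding exponents of each base unit: kg: 1, m: 1, s: -2
SI base units of force: kg·m/s²

Answer: kg·m/s²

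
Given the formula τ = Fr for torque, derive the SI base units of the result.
Units of each symbol in τ = Fr:
  F (force): kg·m/s²
  r (lever arm): m

Multiplying the contributions: [kg·m/s²] · [m]
Adding exponents of each base unit: kg: 1, m: 2, s: -2
SI base units of torque: kg·m²/s²

Answer: kg·m²/s²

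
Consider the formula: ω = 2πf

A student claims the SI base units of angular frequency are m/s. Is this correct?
Units of each symbol in ω = 2πf:
  f (frequency): 1/s
  The factor 2π is dimensionless.

Multiplying the contributions: [1/s]
Adding exponents of each base unit: s: -1
SI base units of angular frequency: 1/s

The claimed units m/s (exponents m: 1, s: -1) do not match the derived units 1/s (exponents s: -1), so the claim is incorrect.

Answer: No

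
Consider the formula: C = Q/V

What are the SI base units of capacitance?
Units of each symbol in C = Q/V:
  Q (charge, in coulombs): s·A
  V (voltage, in volts): kg·m²/(s³·A)  → in the denominator, contributes s³·A/(kg·m²)

Multiplying the contributions: [s·A] · [s³·A/(kg·m²)]
Adding exponents of each base unit: kg: -1, m: -2, s: 4, A: 2
SI base units of capacitance: s⁴·A²/(kg·m²)

Answer: s⁴·A²/(kg·m²)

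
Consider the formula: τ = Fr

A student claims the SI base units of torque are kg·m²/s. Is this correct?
Units of each symbol in τ = Fr:
  F (force): kg·m/s²
  r (lever arm): m

Multiplying the contributions: [kg·m/s²] · [m]
Adding exponents of each base unit: kg: 1, m: 2, s: -2
SI base units of torque: kg·m²/s²

The claimed units kg·m²/s (exponents kg: 1, m: 2, s: -1) do not match the derived units kg·m²/s² (exponents kg: 1, m: 2, s: -2), so the claim is incorrect.

Answer: No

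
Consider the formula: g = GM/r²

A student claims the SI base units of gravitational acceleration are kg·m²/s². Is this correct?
Units of each symbol in g = GM/r²:
  G (gravitational constant): m³/(kg·s²)
  M (mass): kg
  r (distance): m  → to the power 2 in the denominator, contributes 1/m²

Multiplying the contributions: [m³/(kg·s²)] · [kg] · [1/m²]
Adding exponents of each base unit: m: 1, s: -2
SI base units of gravitational acceleration: m/s²

The claimed units kg·m²/s² (exponents kg: 1, m: 2, s: -2) do not match the derived units m/s² (exponents m: 1, s: -2), so the claim is incorrect.

Answer: No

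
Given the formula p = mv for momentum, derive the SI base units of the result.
Units of each symbol in p = mv:
  m (mass): kg
  v (velocity): m/s

Multiplying the contributions: [kg] · [m/s]
Adding exponents of each base unit: kg: 1, m: 1, s: -1
SI base units of momentum: kg·m/s

Answer: kg·m/s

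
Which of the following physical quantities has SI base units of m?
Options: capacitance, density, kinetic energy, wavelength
Checking the SI base units of each option:
  capacitance (C = Q/V): s⁴·A²/(kg·m²)  ✗
  density (ρ = m/V): kg/m³  ✗
  kinetic energy (E = ½mv²): kg·m²/s²  ✗
  wavelength (λ = v/f): m  ✓ matches

Only wavelength has units m.

Answer: wavelength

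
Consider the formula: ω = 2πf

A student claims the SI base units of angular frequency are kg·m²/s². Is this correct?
Units of each symbol in ω = 2πf:
  f (frequency): 1/s
  The factor 2π is dimensionless.

Multiplying the contributions: [1/s]
Adding exponents of each base unit: s: -1
SI base units of angular frequency: 1/s

The claimed units kg·m²/s² (exponents kg: 1, m: 2, s: -2) do not match the derived units 1/s (exponents s: -1), so the claim is incorrect.

Answer: No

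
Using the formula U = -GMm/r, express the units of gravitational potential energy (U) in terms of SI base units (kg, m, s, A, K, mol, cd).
Units of each symbol in U = -GMm/r:
  G (gravitational constant): m³/(kg·s²)
  M (mass): kg
  m (mass): kg
  r (distance): m  → in the denominator, contributes 1/m
  The minus sign does not affect the units.

Multiplying the contributions: [m³/(kg·s²)] · [kg] · [kg] · [1/m]
Adding exponents of each base unit: kg: 1, m: 2, s: -2
SI base units of gravitational potential energy: kg·m²/s²

Answer: kg·m²/s²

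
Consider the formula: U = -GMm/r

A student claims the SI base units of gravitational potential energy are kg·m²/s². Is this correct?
Units of each symbol in U = -GMm/r:
  G (gravitational constant): m³/(kg·s²)
  M (mass): kg
  m (mass): kg
  r (distance): m  → in the denominator, contributes 1/m
  The minus sign does not affect the units.

Multiplying the contributions: [m³/(kg·s²)] · [kg] · [kg] · [1/m]
Adding exponents of each base unit: kg: 1, m: 2, s: -2
SI base units of gravitational potential energy: kg·m²/s²

The claimed units kg·m²/s² match the derived units, so the claim is correct.

Answer: Yes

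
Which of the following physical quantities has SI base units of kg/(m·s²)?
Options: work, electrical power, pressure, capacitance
Checking the SI base units of each option:
  work (W = Fd): kg·m²/s²  ✗
  electrical power (P = IV): kg·m²/s³  ✗
  pressure (P = F/A): kg/(m·s²)  ✓ matches
  capacitance (C = Q/V): s⁴·A²/(kg·m²)  ✗

Only pressure has units kg/(m·s²).

Answer: pressure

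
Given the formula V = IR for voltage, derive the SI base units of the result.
Units of each symbol in V = IR:
  I (current): A
  R (resistance, in ohms): kg·m²/(s³·A²)

Multiplying the contributions: [A] · [kg·m²/(s³·A²)]
Adding exponents of each base unit: kg: 1, m: 2, s: -3, A: -1
SI base units of voltage: kg·m²/(s³·A)

Answer: kg·m²/(s³·A)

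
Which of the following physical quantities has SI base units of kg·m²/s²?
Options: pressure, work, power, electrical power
Checking the SI base units of each option:
  pressure (P = F/A): kg/(m·s²)  ✗
  work (W = Fd): kg·m²/s²  ✓ matches
  power (P = W/t): kg·m²/s³  ✗
  electrical power (P = IV): kg·m²/s³  ✗

Only work has units kg·m²/s².

Answer: work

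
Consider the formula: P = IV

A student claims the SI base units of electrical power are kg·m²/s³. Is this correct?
Units of each symbol in P = IV:
  I (current): A
  V (voltage, in volts): kg·m²/(s³·A)

Multiplying the contributions: [A] · [kg·m²/(s³·A)]
Adding exponents of each base unit: kg: 1, m: 2, s: -3
SI base units of electrical power: kg·m²/s³

The claimed units kg·m²/s³ match the derived units, so the claim is correct.

Answer: Yes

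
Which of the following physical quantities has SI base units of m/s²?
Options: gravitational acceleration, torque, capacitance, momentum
Checking the SI base units of each option:
  gravitational acceleration (g = GM/r²): m/s²  ✓ matches
  torque (τ = Fr): kg·m²/s²  ✗
  capacitance (C = Q/V): s⁴·A²/(kg·m²)  ✗
  momentum (p = mv): kg·m/s  ✗

Only gravitational acceleration has units m/s².

Answer: gravitational acceleration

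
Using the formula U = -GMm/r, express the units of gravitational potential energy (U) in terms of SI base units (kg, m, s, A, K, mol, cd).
Units of each symbol in U = -GMm/r:
  G (gravitational constant): m³/(kg·s²)
  M (mass): kg
  m (mass): kg
  r (distance): m  → in the denominator, contributes 1/m
  The minus sign does not affect the units.

Multiplying the contributions: [m³/(kg·s²)] · [kg] · [kg] · [1/m]
Adding exponents of each base unit: kg: 1, m: 2, s: -2
SI base units of gravitational potential energy: kg·m²/s²

Answer: kg·m²/s²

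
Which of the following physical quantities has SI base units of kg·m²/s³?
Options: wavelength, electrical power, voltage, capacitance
Checking the SI base units of each option:
  wavelength (λ = v/f): m  ✗
  electrical power (P = IV): kg·m²/s³  ✓ matches
  voltage (V = IR): kg·m²/(s³·A)  ✗
  capacitance (C = Q/V): s⁴·A²/(kg·m²)  ✗

Only electrical power has units kg·m²/s³.

Answer: electrical power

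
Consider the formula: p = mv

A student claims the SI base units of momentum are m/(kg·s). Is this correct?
Units of each symbol in p = mv:
  m (mass): kg
  v (velocity): m/s

Multiplying the contributions: [kg] · [m/s]
Adding exponents of each base unit: kg: 1, m: 1, s: -1
SI base units of momentum: kg·m/s

The claimed units m/(kg·s) (exponents kg: -1, m: 1, s: -1) do not match the derived units kg·m/s (exponents kg: 1, m: 1, s: -1), so the claim is incorrect.

Answer: No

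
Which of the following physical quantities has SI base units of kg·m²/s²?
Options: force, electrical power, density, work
Checking the SI base units of each option:
  force (F = ma): kg·m/s²  ✗
  electrical power (P = IV): kg·m²/s³  ✗
  density (ρ = m/V): kg/m³  ✗
  work (W = Fd): kg·m²/s²  ✓ matches

Only work has units kg·m²/s².

Answer: work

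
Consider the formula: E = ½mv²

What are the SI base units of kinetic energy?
Units of each symbol in E = ½mv²:
  m (mass): kg
  v (speed): m/s  → to the power 2, contributes m²/s²
  The factor ½ is dimensionless.

Multiplying the contributions: [kg] · [m²/s²]
Adding exponents of each base unit: kg: 1, m: 2, s: -2
SI base units of kinetic energy: kg·m²/s²

Answer: kg·m²/s²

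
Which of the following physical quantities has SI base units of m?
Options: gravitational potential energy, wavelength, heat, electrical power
Checking the SI base units of each option:
  gravitational potential energy (U = -GMm/r): kg·m²/s²  ✗
  wavelength (λ = v/f): m  ✓ matches
  heat (Q = mcΔT): kg·m²/s²  ✗
  electrical power (P = IV): kg·m²/s³  ✗

Only wavelength has units m.

Answer: wavelength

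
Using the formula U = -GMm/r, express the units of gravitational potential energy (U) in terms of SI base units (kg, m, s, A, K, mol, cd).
Units of each symbol in U = -GMm/r:
  G (gravitational constant): m³/(kg·s²)
  M (mass): kg
  m (mass): kg
  r (distance): m  → in the denominator, contributes 1/m
  The minus sign does not affect the units.

Multiplying the contributions: [m³/(kg·s²)] · [kg] · [kg] · [1/m]
Adding exponents of each base unit: kg: 1, m: 2, s: -2
SI base units of gravitational potential energy: kg·m²/s²

Answer: kg·m²/s²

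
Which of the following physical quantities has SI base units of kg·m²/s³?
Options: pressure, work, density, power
Checking the SI base units of each option:
  pressure (P = F/A): kg/(m·s²)  ✗
  work (W = Fd): kg·m²/s²  ✗
  density (ρ = m/V): kg/m³  ✗
  power (P = W/t): kg·m²/s³  ✓ matches

Only power has units kg·m²/s³.

Answer: power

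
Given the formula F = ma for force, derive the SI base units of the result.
Units of each symbol in F = ma:
  m (mass): kg
  a (acceleration): m/s²

Multiplying the contributions: [kg] · [m/s²]
Adding exponents of each base unit: kg: 1, m: 1, s: -2
SI base units of force: kg·m/s²

Answer: kg·m/s²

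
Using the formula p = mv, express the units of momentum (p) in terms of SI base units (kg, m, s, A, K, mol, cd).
Units of each symbol in p = mv:
  m (mass): kg
  v (velocity): m/s

Multiplying the contributions: [kg] · [m/s]
Adding exponents of each base unit: kg: 1, m: 1, s: -1
SI base units of momentum: kg·m/s

Answer: kg·m/s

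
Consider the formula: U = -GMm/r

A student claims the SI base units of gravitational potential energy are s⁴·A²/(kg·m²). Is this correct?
Units of each symbol in U = -GMm/r:
  G (gravitational constant): m³/(kg·s²)
  M (mass): kg
  m (mass): kg
  r (distance): m  → in the denominator, contributes 1/m
  The minus sign does not affect the units.

Multiplying the contributions: [m³/(kg·s²)] · [kg] · [kg] · [1/m]
Adding exponents of each base unit: kg: 1, m: 2, s: -2
SI base units of gravitational potential energy: kg·m²/s²

The claimed units s⁴·A²/(kg·m²) (exponents kg: -1, m: -2, s: 4, A: 2) do not match the derived units kg·m²/s² (exponents kg: 1, m: 2, s: -2), so the claim is incorrect.

Answer: No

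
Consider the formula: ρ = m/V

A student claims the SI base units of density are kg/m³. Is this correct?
Units of each symbol in ρ = m/V:
  m (mass): kg
  V (volume): m³  → in the denominator, contributes 1/m³

Multiplying the contributions: [kg] · [1/m³]
Adding exponents of each base unit: kg: 1, m: -3
SI base units of density: kg/m³

The claimed units kg/m³ match the derived units, so the claim is correct.

Answer: Yes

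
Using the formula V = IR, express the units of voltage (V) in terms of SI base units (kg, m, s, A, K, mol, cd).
Units of each symbol in V = IR:
  I (current): A
  R (resistance, in ohms): kg·m²/(s³·A²)

Multiplying the contributions: [A] · [kg·m²/(s³·A²)]
Adding exponents of each base unit: kg: 1, m: 2, s: -3, A: -1
SI base units of voltage: kg·m²/(s³·A)

Answer: kg·m²/(s³·A)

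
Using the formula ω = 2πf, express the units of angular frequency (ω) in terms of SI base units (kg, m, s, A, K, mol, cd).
Units of each symbol in ω = 2πf:
  f (frequency): 1/s
  The factor 2π is dimensionless.

Multiplying the contributions: [1/s]
Adding exponents of each base unit: s: -1
SI base units of angular frequency: 1/s

Answer: 1/s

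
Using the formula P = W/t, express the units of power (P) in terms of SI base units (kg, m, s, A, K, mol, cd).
Units of each symbol in P = W/t:
  W (work): kg·m²/s²
  t (time): s  → in the denominator, contributes 1/s

Multiplying the contributions: [kg·m²/s²] · [1/s]
Adding exponents of each base unit: kg: 1, m: 2, s: -3
SI base units of power: kg·m²/s³

Answer: kg·m²/s³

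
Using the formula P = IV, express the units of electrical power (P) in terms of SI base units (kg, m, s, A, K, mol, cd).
Units of each symbol in P = IV:
  I (current): A
  V (voltage, in volts): kg·m²/(s³·A)

Multiplying the contributions: [A] · [kg·m²/(s³·A)]
Adding exponents of each base unit: kg: 1, m: 2, s: -3
SI base units of electrical power: kg·m²/s³

Answer: kg·m²/s³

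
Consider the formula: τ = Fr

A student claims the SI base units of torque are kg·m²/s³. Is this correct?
Units of each symbol in τ = Fr:
  F (force): kg·m/s²
  r (lever arm): m

Multiplying the contributions: [kg·m/s²] · [m]
Adding exponents of each base unit: kg: 1, m: 2, s: -2
SI base units of torque: kg·m²/s²

The claimed units kg·m²/s³ (exponents kg: 1, m: 2, s: -3) do not match the derived units kg·m²/s² (exponents kg: 1, m: 2, s: -2), so the claim is incorrect.

Answer: No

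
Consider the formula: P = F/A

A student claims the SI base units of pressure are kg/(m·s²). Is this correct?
Units of each symbol in P = F/A:
  F (force): kg·m/s²
  A (area): m²  → in the denominator, contributes 1/m²

Multiplying the contributions: [kg·m/s²] · [1/m²]
Adding exponents of each base unit: kg: 1, m: -1, s: -2
SI base units of pressure: kg/(m·s²)

The claimed units kg/(m·s²) match the derived units, so the claim is correct.

Answer: Yes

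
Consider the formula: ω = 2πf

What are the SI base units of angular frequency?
Units of each symbol in ω = 2πf:
  f (frequency): 1/s
  The factor 2π is dimensionless.

Multiplying the contributions: [1/s]
Adding exponents of each base unit: s: -1
SI base units of angular frequency: 1/s

Answer: 1/s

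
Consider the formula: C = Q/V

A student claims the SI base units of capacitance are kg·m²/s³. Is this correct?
Units of each symbol in C = Q/V:
  Q (charge, in coulombs): s·A
  V (voltage, in volts): kg·m²/(s³·A)  → in the denominator, contributes s³·A/(kg·m²)

Multiplying the contributions: [s·A] · [s³·A/(kg·m²)]
Adding exponents of each base unit: kg: -1, m: -2, s: 4, A: 2
SI base units of capacitance: s⁴·A²/(kg·m²)

The claimed units kg·m²/s³ (exponents kg: 1, m: 2, s: -3) do not match the derived units s⁴·A²/(kg·m²) (exponents kg: -1, m: -2, s: 4, A: 2), so the claim is incorrect.

Answer: No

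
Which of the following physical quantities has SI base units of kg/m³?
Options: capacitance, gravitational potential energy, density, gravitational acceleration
Checking the SI base units of each option:
  capacitance (C = Q/V): s⁴·A²/(kg·m²)  ✗
  gravitational potential energy (U = -GMm/r): kg·m²/s²  ✗
  density (ρ = m/V): kg/m³  ✓ matches
  gravitational acceleration (g = GM/r²): m/s²  ✗

Only density has units kg/m³.

Answer: density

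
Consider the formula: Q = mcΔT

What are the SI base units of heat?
Units of each symbol in Q = mcΔT:
  m (mass): kg
  c (specific heat capacity, in J/(kg·K)): m²/(s²·K)
  ΔT (temperature change): K

Multiplying the contributions: [kg] · [m²/(s²·K)] · [K]
Adding exponents of each base unit: kg: 1, m: 2, s: -2
SI base units of heat: kg·m²/s²

Answer: kg·m²/s²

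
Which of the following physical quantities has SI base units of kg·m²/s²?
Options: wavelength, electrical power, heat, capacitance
Checking the SI base units of each option:
  wavelength (λ = v/f): m  ✗
  electrical power (P = IV): kg·m²/s³  ✗
  heat (Q = mcΔT): kg·m²/s²  ✓ matches
  capacitance (C = Q/V): s⁴·A²/(kg·m²)  ✗

Only heat has units kg·m²/s².

Answer: heat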